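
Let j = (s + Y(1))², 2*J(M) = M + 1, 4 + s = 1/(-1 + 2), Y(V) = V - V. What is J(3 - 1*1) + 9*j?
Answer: 165/2 ≈ 82.500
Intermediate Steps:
Y(V) = 0
s = -3 (s = -4 + 1/(-1 + 2) = -4 + 1/1 = -4 + 1 = -3)
J(M) = ½ + M/2 (J(M) = (M + 1)/2 = (1 + M)/2 = ½ + M/2)
j = 9 (j = (-3 + 0)² = (-3)² = 9)
J(3 - 1*1) + 9*j = (½ + (3 - 1*1)/2) + 9*9 = (½ + (3 - 1)/2) + 81 = (½ + (½)*2) + 81 = (½ + 1) + 81 = 3/2 + 81 = 165/2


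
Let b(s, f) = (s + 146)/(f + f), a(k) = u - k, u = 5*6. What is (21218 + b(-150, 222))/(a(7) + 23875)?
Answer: 2355197/2652678 ≈ 0.88786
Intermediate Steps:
u = 30
a(k) = 30 - k
b(s, f) = (146 + s)/(2*f) (b(s, f) = (146 + s)/((2*f)) = (146 + s)*(1/(2*f)) = (146 + s)/(2*f))
(21218 + b(-150, 222))/(a(7) + 23875) = (21218 + (1/2)*(146 - 150)/222)/((30 - 1*7) + 23875) = (21218 + (1/2)*(1/222)*(-4))/((30 - 7) + 23875) = (21218 - 1/111)/(23 + 23875) = (2355197/111)/23898 = (2355197/111)*(1/23898) = 2355197/2652678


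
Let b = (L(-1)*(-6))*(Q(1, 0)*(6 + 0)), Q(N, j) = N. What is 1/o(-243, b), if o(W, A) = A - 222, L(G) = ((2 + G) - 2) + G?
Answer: -1/150 ≈ -0.0066667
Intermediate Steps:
L(G) = 2*G (L(G) = G + G = 2*G)
b = 72 (b = ((2*(-1))*(-6))*(1*(6 + 0)) = (-2*(-6))*(1*6) = 12*6 = 72)
o(W, A) = -222 + A
1/o(-243, b) = 1/(-222 + 72) = 1/(-150) = -1/150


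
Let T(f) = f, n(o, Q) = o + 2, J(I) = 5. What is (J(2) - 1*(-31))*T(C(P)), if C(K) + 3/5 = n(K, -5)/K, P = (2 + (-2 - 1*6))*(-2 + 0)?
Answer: 102/5 ≈ 20.400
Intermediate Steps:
n(o, Q) = 2 + o
P = 12 (P = (2 + (-2 - 6))*(-2) = (2 - 8)*(-2) = -6*(-2) = 12)
C(K) = -⅗ + (2 + K)/K
(J(2) - 1*(-31))*T(C(P)) = (5 - 1*(-31))*(⅖ + 2/12) = (5 + 31)*(⅖ + 2*(1/12)) = 36*(⅖ + ⅙) = 36*(17/30) = 102/5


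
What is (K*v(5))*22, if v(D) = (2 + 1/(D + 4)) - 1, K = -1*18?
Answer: -440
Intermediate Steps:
K = -18
v(D) = 1 + 1/(4 + D) (v(D) = (2 + 1/(4 + D)) - 1 = 1 + 1/(4 + D))
(K*v(5))*22 = -18*(5 + 5)/(4 + 5)*22 = -18*10/9*22 = -20*22 = -440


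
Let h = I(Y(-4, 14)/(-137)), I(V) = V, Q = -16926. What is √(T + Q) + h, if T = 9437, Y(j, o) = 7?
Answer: -7/137 + I*√7489 ≈ -0.051095 + 86.539*I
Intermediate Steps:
h = -7/137 (h = 7/(-137) = 7*(-1/137) = -7/137 ≈ -0.051095)
√(T + Q) + h = √(9437 - 16926) - 7/137 = √(-7489) - 7/137 = I*√7489 - 7/137 = -7/137 + I*√7489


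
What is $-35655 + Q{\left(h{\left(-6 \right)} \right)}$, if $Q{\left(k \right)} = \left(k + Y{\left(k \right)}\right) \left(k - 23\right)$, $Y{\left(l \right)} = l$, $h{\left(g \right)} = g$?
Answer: $-35307$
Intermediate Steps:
$Q{\left(k \right)} = 2 k \left(-23 + k\right)$ ($Q{\left(k \right)} = \left(k + k\right) \left(k - 23\right) = 2 k \left(-23 + k\right)$)
$-35655 + Q{\left(h{\left(-6 \right)} \right)} = -35655 + 2 \left(-6\right) \left(-23 - 6\right) = -35655 + 2 \left(-6\right) \left(-29\right) = -35655 + 348 = -35307$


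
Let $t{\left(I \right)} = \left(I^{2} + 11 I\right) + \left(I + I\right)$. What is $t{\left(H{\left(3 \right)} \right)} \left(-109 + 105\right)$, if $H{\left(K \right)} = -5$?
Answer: $160$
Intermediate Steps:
$t{\left(I \right)} = I^{2} + 13 I$ ($t{\left(I \right)} = \left(I^{2} + 11 I\right) + 2 I = I^{2} + 13 I$)
$t{\left(H{\left(3 \right)} \right)} \left(-109 + 105\right) = - 5 \left(13 - 5\right) \left(-109 + 105\right) = \left(-5\right) 8 \left(-4\right) = \left(-40\right) \left(-4\right) = 160$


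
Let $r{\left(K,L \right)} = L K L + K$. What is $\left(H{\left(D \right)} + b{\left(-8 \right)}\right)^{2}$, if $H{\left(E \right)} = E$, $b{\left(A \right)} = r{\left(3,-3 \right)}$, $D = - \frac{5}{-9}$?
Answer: $\frac{75625}{81} \approx 933.64$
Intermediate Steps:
$D = \frac{5}{9}$ ($D = \left(-5\right) \left(- \frac{1}{9}\right) = \frac{5}{9} \approx 0.55556$)
$r{\left(K,L \right)} = K + K L^{2}$ ($r{\left(K,L \right)} = K L L + K = K L^{2} + K = K + K L^{2}$)
$b{\left(A \right)} = 30$ ($b{\left(A \right)} = 3 \left(1 + \left(-3\right)^{2}\right) = 3 \left(1 + 9\right) = 3 \cdot 10 = 30$)
$\left(H{\left(D \right)} + b{\left(-8 \right)}\right)^{2} = \left(\frac{5}{9} + 30\right)^{2} = \left(\frac{275}{9}\right)^{2} = \frac{75625}{81}$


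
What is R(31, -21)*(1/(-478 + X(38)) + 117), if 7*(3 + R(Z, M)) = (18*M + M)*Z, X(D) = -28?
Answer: -52392885/253 ≈ -2.0709e+5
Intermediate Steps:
R(Z, M) = -3 + 19*M*Z/7 (R(Z, M) = -3 + ((18*M + M)*Z)/7 = -3 + ((19*M)*Z)/7 = -3 + (19*M*Z)/7 = -3 + 19*M*Z/7)
R(31, -21)*(1/(-478 + X(38)) + 117) = (-3 + (19/7)*(-21)*31)*(1/(-478 - 28) + 117) = (-3 - 1767)*(1/(-506) + 117) = -1770*(-1/506 + 117) = -1770*59201/506 = -52392885/253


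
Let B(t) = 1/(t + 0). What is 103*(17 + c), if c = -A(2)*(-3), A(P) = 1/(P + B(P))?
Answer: 9373/5 ≈ 1874.6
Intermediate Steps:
B(t) = 1/t
A(P) = 1/(P + 1/P)
c = 6/5 (c = -2/(1 + 2²)*(-3) = -2/(1 + 4)*(-3) = -2/5*(-3) = -1*⅖*(-3) = -⅖*(-3) = 6/5 ≈ 1.2000)
103*(17 + c) = 103*(17 + 6/5) = 103*(91/5) = 9373/5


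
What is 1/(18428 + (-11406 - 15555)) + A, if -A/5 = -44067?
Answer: 1880118554/8533 ≈ 2.2034e+5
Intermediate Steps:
A = 220335 (A = -5*(-44067) = 220335)
1/(18428 + (-11406 - 15555)) + A = 1/(18428 + (-11406 - 15555)) + 220335 = 1/(18428 - 26961) + 220335 = 1/(-8533) + 220335 = -1/8533 + 220335 = 1880118554/8533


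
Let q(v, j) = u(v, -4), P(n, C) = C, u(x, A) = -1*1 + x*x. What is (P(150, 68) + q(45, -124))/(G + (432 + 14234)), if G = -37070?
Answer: -523/5601 ≈ -0.093376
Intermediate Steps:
u(x, A) = -1 + x**2
q(v, j) = -1 + v**2
(P(150, 68) + q(45, -124))/(G + (432 + 14234)) = (68 + (-1 + 45**2))/(-37070 + (432 + 14234)) = (68 + (-1 + 2025))/(-37070 + 14666) = (68 + 2024)/(-22404) = 2092*(-1/22404) = -523/5601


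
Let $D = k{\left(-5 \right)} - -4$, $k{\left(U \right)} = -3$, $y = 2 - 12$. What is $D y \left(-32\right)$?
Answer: $320$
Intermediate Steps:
$y = -10$ ($y = 2 - 12 = -10$)
$D = 1$ ($D = -3 - -4 = -3 + 4 = 1$)
$D y \left(-32\right) = 1 \left(-10\right) \left(-32\right) = \left(-10\right) \left(-32\right) = 320$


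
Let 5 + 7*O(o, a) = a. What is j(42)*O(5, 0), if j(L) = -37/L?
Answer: 185/294 ≈ 0.62925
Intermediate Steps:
O(o, a) = -5/7 + a/7
j(42)*O(5, 0) = (-37/42)*(-5/7 + (⅐)*0) = (-37*1/42)*(-5/7 + 0) = -37/42*(-5/7) = 185/294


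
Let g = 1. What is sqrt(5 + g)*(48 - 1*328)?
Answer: -280*sqrt(6) ≈ -685.86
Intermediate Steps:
sqrt(5 + g)*(48 - 1*328) = sqrt(5 + 1)*(48 - 1*328) = sqrt(6)*(48 - 328) = sqrt(6)*(-280) = -280*sqrt(6)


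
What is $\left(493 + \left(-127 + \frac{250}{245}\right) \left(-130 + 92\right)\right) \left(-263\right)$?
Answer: $- \frac{68046253}{49} \approx -1.3887 \cdot 10^{6}$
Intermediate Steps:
$\left(493 + \left(-127 + \frac{250}{245}\right) \left(-130 + 92\right)\right) \left(-263\right) = \left(493 + \left(-127 + 250 \cdot \frac{1}{245}\right) \left(-38\right)\right) \left(-263\right) = \left(493 + \left(-127 + \frac{50}{49}\right) \left(-38\right)\right) \left(-263\right) = \left(493 - - \frac{234574}{49}\right) \left(-263\right) = \left(493 + \frac{234574}{49}\right) \left(-263\right) = \frac{258731}{49} \left(-263\right) = - \frac{68046253}{49}$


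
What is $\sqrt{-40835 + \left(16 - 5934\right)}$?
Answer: $i \sqrt{46753} \approx 216.22 i$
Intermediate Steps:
$\sqrt{-40835 + \left(16 - 5934\right)} = \sqrt{-40835 - 5918} = \sqrt{-46753} = i \sqrt{46753}$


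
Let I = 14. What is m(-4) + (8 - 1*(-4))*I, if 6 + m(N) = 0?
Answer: 162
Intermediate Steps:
m(N) = -6 (m(N) = -6 + 0 = -6)
m(-4) + (8 - 1*(-4))*I = -6 + (8 - 1*(-4))*14 = -6 + (8 + 4)*14 = -6 + 12*14 = -6 + 168 = 162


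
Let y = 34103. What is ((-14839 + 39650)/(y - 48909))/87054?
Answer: -24811/1288921524 ≈ -1.9249e-5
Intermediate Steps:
((-14839 + 39650)/(y - 48909))/87054 = ((-14839 + 39650)/(34103 - 48909))/87054 = (24811/(-14806))*(1/87054) = (24811*(-1/14806))*(1/87054) = -24811/14806*1/87054 = -24811/1288921524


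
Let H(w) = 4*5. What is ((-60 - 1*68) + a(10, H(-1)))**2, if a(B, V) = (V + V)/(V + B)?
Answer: 144400/9 ≈ 16044.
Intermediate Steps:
H(w) = 20
a(B, V) = 2*V/(B + V) (a(B, V) = (2*V)/(B + V) = 2*V/(B + V))
((-60 - 1*68) + a(10, H(-1)))**2 = ((-60 - 1*68) + 2*20/(10 + 20))**2 = ((-60 - 68) + 2*20/30)**2 = (-128 + 2*20*(1/30))**2 = (-128 + 4/3)**2 = (-380/3)**2 = 144400/9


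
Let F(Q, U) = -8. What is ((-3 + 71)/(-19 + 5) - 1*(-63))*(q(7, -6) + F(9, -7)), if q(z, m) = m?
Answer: -814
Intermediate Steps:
((-3 + 71)/(-19 + 5) - 1*(-63))*(q(7, -6) + F(9, -7)) = ((-3 + 71)/(-19 + 5) - 1*(-63))*(-6 - 8) = (68/(-14) + 63)*(-14) = (68*(-1/14) + 63)*(-14) = (-34/7 + 63)*(-14) = (407/7)*(-14) = -814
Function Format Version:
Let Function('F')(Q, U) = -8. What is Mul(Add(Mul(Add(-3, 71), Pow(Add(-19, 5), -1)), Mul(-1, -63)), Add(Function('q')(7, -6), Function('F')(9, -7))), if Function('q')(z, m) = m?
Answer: -814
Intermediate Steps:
Mul(Add(Mul(Add(-3, 71), Pow(Add(-19, 5), -1)), Mul(-1, -63)), Add(Function('q')(7, -6), Function('F')(9, -7))) = Mul(Add(Mul(Add(-3, 71), Pow(Add(-19, 5), -1)), Mul(-1, -63)), Add(-6, -8)) = Mul(Add(Mul(68, Pow(-14, -1)), 63), -14) = Mul(Add(Mul(68, Rational(-1, 14)), 63), -14) = Mul(Add(Rational(-34, 7), 63), -14) = Mul(Rational(407, 7), -14) = -814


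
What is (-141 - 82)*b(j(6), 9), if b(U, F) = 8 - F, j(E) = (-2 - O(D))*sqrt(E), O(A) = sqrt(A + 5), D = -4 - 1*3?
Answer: 223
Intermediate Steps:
D = -7 (D = -4 - 3 = -7)
O(A) = sqrt(5 + A)
j(E) = sqrt(E)*(-2 - I*sqrt(2)) (j(E) = (-2 - sqrt(5 - 7))*sqrt(E) = (-2 - sqrt(-2))*sqrt(E) = (-2 - I*sqrt(2))*sqrt(E) = sqrt(E)*(-2 - I*sqrt(2)))
(-141 - 82)*b(j(6), 9) = (-141 - 82)*(8 - 1*9) = -223*(8 - 9) = -223*(-1) = 223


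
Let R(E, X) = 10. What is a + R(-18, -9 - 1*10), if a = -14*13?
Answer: -172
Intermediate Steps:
a = -182
a + R(-18, -9 - 1*10) = -182 + 10 = -172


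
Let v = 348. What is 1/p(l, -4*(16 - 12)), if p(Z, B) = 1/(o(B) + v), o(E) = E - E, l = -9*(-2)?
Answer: 348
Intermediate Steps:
l = 18
o(E) = 0
p(Z, B) = 1/348 (p(Z, B) = 1/(0 + 348) = 1/348)
1/p(l, -4*(16 - 12)) = 1/(1/348) = 348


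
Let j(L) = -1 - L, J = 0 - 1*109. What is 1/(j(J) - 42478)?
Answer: -1/42370 ≈ -2.3602e-5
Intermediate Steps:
J = -109 (J = 0 - 109 = -109)
1/(j(J) - 42478) = 1/((-1 - 1*(-109)) - 42478) = 1/((-1 + 109) - 42478) = 1/(108 - 42478) = 1/(-42370) = -1/42370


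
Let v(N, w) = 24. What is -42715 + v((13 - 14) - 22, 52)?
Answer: -42691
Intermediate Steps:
-42715 + v((13 - 14) - 22, 52) = -42715 + 24 = -42691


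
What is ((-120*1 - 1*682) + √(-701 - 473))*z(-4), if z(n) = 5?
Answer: -4010 + 5*I*√1174 ≈ -4010.0 + 171.32*I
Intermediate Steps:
((-120*1 - 1*682) + √(-701 - 473))*z(-4) = ((-120*1 - 1*682) + √(-701 - 473))*5 = ((-120 - 682) + √(-1174))*5 = (-802 + I*√1174)*5 = -4010 + 5*I*√1174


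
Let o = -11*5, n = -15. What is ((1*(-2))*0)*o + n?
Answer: -15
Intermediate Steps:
o = -55
((1*(-2))*0)*o + n = ((1*(-2))*0)*(-55) - 15 = -2*0*(-55) - 15 = 0*(-55) - 15 = 0 - 15 = -15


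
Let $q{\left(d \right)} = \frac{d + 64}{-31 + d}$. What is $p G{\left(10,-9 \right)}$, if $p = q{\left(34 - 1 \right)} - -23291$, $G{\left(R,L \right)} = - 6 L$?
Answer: $1260333$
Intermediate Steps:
$q{\left(d \right)} = \frac{64 + d}{-31 + d}$
$p = \frac{46679}{2}$ ($p = \frac{64 + \left(34 - 1\right)}{-31 + \left(34 - 1\right)} - -23291 = \frac{64 + 33}{-31 + 33} + 23291 = \frac{1}{2} \cdot 97 + 23291 = \frac{97}{2} + 23291 = \frac{46679}{2} \approx 23340.0$)
$p G{\left(10,-9 \right)} = \frac{46679 \left(\left(-6\right) \left(-9\right)\right)}{2} = \frac{46679}{2} \cdot 54 = 1260333$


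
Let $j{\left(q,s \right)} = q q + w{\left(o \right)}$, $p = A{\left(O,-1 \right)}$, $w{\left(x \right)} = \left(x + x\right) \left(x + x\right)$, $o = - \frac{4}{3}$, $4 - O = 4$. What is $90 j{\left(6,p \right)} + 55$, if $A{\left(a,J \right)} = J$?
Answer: $3935$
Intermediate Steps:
$O = 0$ ($O = 4 - 4 = 0$)
$o = - \frac{4}{3}$ ($o = \left(-4\right) \frac{1}{3} = - \frac{4}{3} \approx -1.3333$)
$w{\left(x \right)} = 4 x^{2}$ ($w{\left(x \right)} = 2 x 2 x = 4 x^{2}$)
$p = -1$
$j{\left(q,s \right)} = \frac{64}{9} + q^{2}$ ($j{\left(q,s \right)} = q q + 4 \left(- \frac{4}{3}\right)^{2} = q^{2} + 4 \cdot \frac{16}{9} = q^{2} + \frac{64}{9} = \frac{64}{9} + q^{2}$)
$90 j{\left(6,p \right)} + 55 = 90 \left(\frac{64}{9} + 6^{2}\right) + 55 = 90 \left(\frac{64}{9} + 36\right) + 55 = 90 \cdot \frac{388}{9} + 55 = 3880 + 55 = 3935$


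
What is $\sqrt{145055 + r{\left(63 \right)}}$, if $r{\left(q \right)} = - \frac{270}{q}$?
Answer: $\frac{\sqrt{7107485}}{7} \approx 380.86$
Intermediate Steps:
$\sqrt{145055 + r{\left(63 \right)}} = \sqrt{145055 - \frac{270}{63}} = \sqrt{145055 - \frac{30}{7}} = \sqrt{\frac{1015355}{7}} = \frac{\sqrt{7107485}}{7}$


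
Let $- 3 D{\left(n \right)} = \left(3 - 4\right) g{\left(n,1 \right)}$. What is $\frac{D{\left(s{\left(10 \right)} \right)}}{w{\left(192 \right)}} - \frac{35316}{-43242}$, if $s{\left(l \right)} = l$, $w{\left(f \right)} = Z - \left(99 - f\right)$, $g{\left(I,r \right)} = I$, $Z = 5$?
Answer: $\frac{901277}{1059429} \approx 0.85072$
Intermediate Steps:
$w{\left(f \right)} = -94 + f$ ($w{\left(f \right)} = 5 - \left(99 - f\right) = 5 + \left(-99 + f\right) = -94 + f$)
$D{\left(n \right)} = \frac{n}{3}$ ($D{\left(n \right)} = - \frac{\left(3 - 4\right) n}{3} = - \frac{\left(-1\right) n}{3} = \frac{n}{3}$)
$\frac{D{\left(s{\left(10 \right)} \right)}}{w{\left(192 \right)}} - \frac{35316}{-43242} = \frac{\frac{1}{3} \cdot 10}{-94 + 192} - \frac{35316}{-43242} = \frac{10}{3 \cdot 98} - - \frac{5886}{7207} = \frac{10}{3} \cdot \frac{1}{98} + \frac{5886}{7207} = \frac{5}{147} + \frac{5886}{7207} = \frac{901277}{1059429}$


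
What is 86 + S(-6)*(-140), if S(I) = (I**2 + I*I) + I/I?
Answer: -10134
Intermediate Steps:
S(I) = 1 + 2*I**2 (S(I) = (I**2 + I**2) + 1 = 2*I**2 + 1 = 1 + 2*I**2)
86 + S(-6)*(-140) = 86 + (1 + 2*(-6)**2)*(-140) = 86 + (1 + 2*36)*(-140) = 86 + (1 + 72)*(-140) = 86 + 73*(-140) = 86 - 10220 = -10134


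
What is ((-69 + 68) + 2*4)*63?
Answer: 441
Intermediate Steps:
((-69 + 68) + 2*4)*63 = (-1 + 8)*63 = 7*63 = 441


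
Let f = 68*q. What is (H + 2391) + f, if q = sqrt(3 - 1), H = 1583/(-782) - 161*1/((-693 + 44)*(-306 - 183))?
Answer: 592887029717/248176302 + 68*sqrt(2) ≈ 2485.1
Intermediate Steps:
H = -502508365/248176302 (H = 1583*(-1/782) - 161/((-489*(-649))) = -1583/782 - 161/317361 = -502508365/248176302 ≈ -2.0248)
q = sqrt(2) ≈ 1.4142
f = 68*sqrt(2) ≈ 96.167
(H + 2391) + f = (-502508365/248176302 + 2391) + 68*sqrt(2) = 592887029717/248176302 + 68*sqrt(2)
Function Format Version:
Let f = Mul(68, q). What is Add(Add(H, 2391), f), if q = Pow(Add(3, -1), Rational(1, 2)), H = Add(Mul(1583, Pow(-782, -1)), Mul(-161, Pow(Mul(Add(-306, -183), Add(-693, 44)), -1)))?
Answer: Add(Rational(592887029717, 248176302), Mul(68, Pow(2, Rational(1, 2)))) ≈ 2485.1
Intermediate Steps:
H = Rational(-502508365, 248176302) (H = Add(Mul(1583, Rational(-1, 782)), Mul(-161, Pow(Mul(-489, -649), -1))) = Add(Rational(-1583, 782), Mul(-161, Pow(317361, -1))) = Add(Rational(-1583, 782), Mul(-161, Rational(1, 317361))) = Add(Rational(-1583, 782), Rational(-161, 317361)) = Rational(-502508365, 248176302) ≈ -2.0248)
q = Pow(2, Rational(1, 2)) ≈ 1.4142
f = Mul(68, Pow(2, Rational(1, 2))) ≈ 96.167
Add(Add(H, 2391), f) = Add(Add(Rational(-502508365, 248176302), 2391), Mul(68, Pow(2, Rational(1, 2)))) = Add(Rational(592887029717, 248176302), Mul(68, Pow(2, Rational(1, 2))))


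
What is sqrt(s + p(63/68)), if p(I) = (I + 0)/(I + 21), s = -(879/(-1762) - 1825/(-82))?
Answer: 2*I*sqrt(35705543843410)/2564591 ≈ 4.6599*I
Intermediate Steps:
s = -785893/36121 (s = -(879*(-1/1762) - 1825*(-1/82)) = -(-879/1762 + 1825/82) = -1*785893/36121 = -785893/36121 ≈ -21.757)
p(I) = I/(21 + I)
sqrt(s + p(63/68)) = sqrt(-785893/36121 + (63/68)/(21 + 63/68)) = sqrt(-785893/36121 + (63*(1/68))/(21 + 63*(1/68))) = sqrt(-785893/36121 + 63/(68*(21 + 63/68))) = sqrt(-785893/36121 + 63/(68*(1491/68))) = sqrt(-785893/36121 + (63/68)*(68/1491)) = sqrt(-785893/36121 + 3/71) = sqrt(-55690040/2564591) = 2*I*sqrt(35705543843410)/2564591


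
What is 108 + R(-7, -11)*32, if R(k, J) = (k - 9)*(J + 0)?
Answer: 5740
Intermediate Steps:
R(k, J) = J*(-9 + k) (R(k, J) = (-9 + k)*J = J*(-9 + k))
108 + R(-7, -11)*32 = 108 - 11*(-9 - 7)*32 = 108 - 11*(-16)*32 = 108 + 176*32 = 108 + 5632 = 5740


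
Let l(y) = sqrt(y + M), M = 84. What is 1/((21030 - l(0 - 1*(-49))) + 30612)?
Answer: 2718/140362949 + sqrt(133)/2666896031 ≈ 1.9368e-5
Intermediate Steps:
l(y) = sqrt(84 + y) (l(y) = sqrt(y + 84) = sqrt(84 + y))
1/((21030 - l(0 - 1*(-49))) + 30612) = 1/((21030 - sqrt(84 + (0 - 1*(-49)))) + 30612) = 1/((21030 - sqrt(84 + (0 + 49))) + 30612) = 1/((21030 - sqrt(84 + 49)) + 30612) = 1/((21030 - sqrt(133)) + 30612) = 1/(51642 - sqrt(133))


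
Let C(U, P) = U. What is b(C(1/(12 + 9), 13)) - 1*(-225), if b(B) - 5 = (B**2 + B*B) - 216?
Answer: 6176/441 ≈ 14.005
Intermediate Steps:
b(B) = -211 + 2*B**2 (b(B) = 5 + ((B**2 + B*B) - 216) = 5 + ((B**2 + B**2) - 216) = 5 + (2*B**2 - 216) = 5 + (-216 + 2*B**2) = -211 + 2*B**2)
b(C(1/(12 + 9), 13)) - 1*(-225) = (-211 + 2*(1/(12 + 9))**2) - 1*(-225) = (-211 + 2*(1/21)**2) + 225 = (-211 + 2*(1/441)) + 225 = (-211 + 2/441) + 225 = -93049/441 + 225 = 6176/441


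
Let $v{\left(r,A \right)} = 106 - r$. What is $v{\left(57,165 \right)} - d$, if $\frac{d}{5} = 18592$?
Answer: $-92911$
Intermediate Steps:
$d = 92960$ ($d = 5 \cdot 18592 = 92960$)
$v{\left(57,165 \right)} - d = \left(106 - 57\right) - 92960 = 49 - 92960 = -92911$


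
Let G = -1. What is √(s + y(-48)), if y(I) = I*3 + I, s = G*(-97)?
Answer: I*√95 ≈ 9.7468*I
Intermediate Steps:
s = 97 (s = -1*(-97) = 97)
y(I) = 4*I (y(I) = 3*I + I = 4*I)
√(s + y(-48)) = √(97 + 4*(-48)) = √(97 - 192) = √(-95) = I*√95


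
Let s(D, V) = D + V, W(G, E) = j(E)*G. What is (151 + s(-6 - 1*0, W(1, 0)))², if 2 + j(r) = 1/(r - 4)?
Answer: 326041/16 ≈ 20378.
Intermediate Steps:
j(r) = -2 + 1/(-4 + r) (j(r) = -2 + 1/(r - 4) = -2 + 1/(-4 + r))
W(G, E) = G*(9 - 2*E)/(-4 + E) (W(G, E) = ((9 - 2*E)/(-4 + E))*G = G*(9 - 2*E)/(-4 + E))
(151 + s(-6 - 1*0, W(1, 0)))² = (151 + ((-6 - 1*0) + 1*(9 - 2*0)/(-4 + 0)))² = (151 + ((-6 + 0) + 1*(9 + 0)/(-4)))² = (151 + (-6 + 1*(-¼)*9))² = (151 + (-6 - 9/4))² = (151 - 33/4)² = (571/4)² = 326041/16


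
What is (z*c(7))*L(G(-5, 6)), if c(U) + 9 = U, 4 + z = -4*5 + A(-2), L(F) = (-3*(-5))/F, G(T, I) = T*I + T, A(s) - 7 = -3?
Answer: -120/7 ≈ -17.143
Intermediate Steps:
A(s) = 4 (A(s) = 7 - 3 = 4)
G(T, I) = T + I*T (G(T, I) = I*T + T = T + I*T)
L(F) = 15/F
z = -20 (z = -4 + (-4*5 + 4) = -4 + (-20 + 4) = -4 - 16 = -20)
c(U) = -9 + U
(z*c(7))*L(G(-5, 6)) = (-20*(-9 + 7))*(15/((-5*(1 + 6)))) = (-20*(-2))*(15/((-5*7))) = 40*(15/(-35)) = 40*(15*(-1/35)) = 40*(-3/7) = -120/7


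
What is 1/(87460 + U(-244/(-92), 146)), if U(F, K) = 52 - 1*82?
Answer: 1/87430 ≈ 1.1438e-5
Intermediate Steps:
U(F, K) = -30 (U(F, K) = 52 - 82 = -30)
1/(87460 + U(-244/(-92), 146)) = 1/(87460 - 30) = 1/87430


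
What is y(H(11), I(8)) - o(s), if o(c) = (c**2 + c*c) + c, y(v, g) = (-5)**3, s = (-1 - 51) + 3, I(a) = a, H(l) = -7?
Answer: -4878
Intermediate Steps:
s = -49 (s = -52 + 3 = -49)
y(v, g) = -125
o(c) = c + 2*c**2 (o(c) = (c**2 + c**2) + c = 2*c**2 + c = c + 2*c**2)
y(H(11), I(8)) - o(s) = -125 - (-49)*(1 + 2*(-49)) = -125 - (-49)*(1 - 98) = -125 - (-49)*(-97) = -125 - 1*4753 = -125 - 4753 = -4878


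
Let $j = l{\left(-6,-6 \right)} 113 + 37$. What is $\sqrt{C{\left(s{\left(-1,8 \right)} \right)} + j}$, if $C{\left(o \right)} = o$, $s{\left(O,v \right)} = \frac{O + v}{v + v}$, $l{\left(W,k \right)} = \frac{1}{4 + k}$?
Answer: $\frac{i \sqrt{305}}{4} \approx 4.3661 i$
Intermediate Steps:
$s{\left(O,v \right)} = \frac{O + v}{2 v}$
$j = - \frac{39}{2}$ ($j = \frac{1}{4 - 6} \cdot 113 + 37 = \frac{1}{-2} \cdot 113 + 37 = \left(- \frac{1}{2}\right) 113 + 37 = - \frac{113}{2} + 37 = - \frac{39}{2} \approx -19.5$)
$\sqrt{C{\left(s{\left(-1,8 \right)} \right)} + j} = \sqrt{\frac{-1 + 8}{2 \cdot 8} - \frac{39}{2}} = \sqrt{\frac{1}{2} \cdot \frac{1}{8} \cdot 7 - \frac{39}{2}} = \sqrt{\frac{7}{16} - \frac{39}{2}} = \sqrt{- \frac{305}{16}} = \frac{i \sqrt{305}}{4}$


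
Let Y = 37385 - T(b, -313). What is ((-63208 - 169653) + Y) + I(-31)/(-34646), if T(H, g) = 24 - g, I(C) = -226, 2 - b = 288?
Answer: -3392068486/17323 ≈ -1.9581e+5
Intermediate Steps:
b = -286 (b = 2 - 1*288 = 2 - 288 = -286)
Y = 37048 (Y = 37385 - (24 - 1*(-313)) = 37385 - (24 + 313) = 37385 - 1*337 = 37385 - 337 = 37048)
((-63208 - 169653) + Y) + I(-31)/(-34646) = ((-63208 - 169653) + 37048) - 226/(-34646) = (-232861 + 37048) - 226*(-1/34646) = -195813 + 113/17323 = -3392068486/17323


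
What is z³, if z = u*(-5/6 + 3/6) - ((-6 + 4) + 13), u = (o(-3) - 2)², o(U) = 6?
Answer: -117649/27 ≈ -4357.4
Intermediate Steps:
u = 16 (u = (6 - 2)² = 4² = 16)
z = -49/3 (z = 16*(-5/6 + 3/6) - ((-6 + 4) + 13) = 16*(-5*⅙ + 3*(⅙)) - (-2 + 13) = 16*(-⅚ + ½) - 1*11 = 16*(-⅓) - 11 = -16/3 - 11 = -49/3 ≈ -16.333)
z³ = (-49/3)³ = -117649/27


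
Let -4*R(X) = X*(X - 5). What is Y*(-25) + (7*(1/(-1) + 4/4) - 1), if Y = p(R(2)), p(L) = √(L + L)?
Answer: -1 - 25*√3 ≈ -44.301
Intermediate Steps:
R(X) = -X*(-5 + X)/4 (R(X) = -X*(X - 5)/4 = -X*(-5 + X)/4)
p(L) = √2*√L (p(L) = √(2*L) = √2*√L)
Y = √3 (Y = √2*√((¼)*2*(5 - 1*2)) = √2*√((¼)*2*(5 - 2)) = √2*√((¼)*2*3) = √2*√(3/2) = √2*(√6/2) = √3 ≈ 1.7320)
Y*(-25) + (7*(1/(-1) + 4/4) - 1) = √3*(-25) + (7*(1/(-1) + 4/4) - 1) = -25*√3 + (7*(1*(-1) + 4*(¼)) - 1) = -25*√3 + (7*(-1 + 1) - 1) = -25*√3 + (7*0 - 1) = -25*√3 + (0 - 1) = -25*√3 - 1 = -1 - 25*√3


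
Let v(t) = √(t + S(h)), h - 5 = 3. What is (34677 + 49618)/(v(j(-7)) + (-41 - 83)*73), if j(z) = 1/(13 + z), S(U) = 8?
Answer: -915646008/98326435 - 118013*√6/98326435 ≈ -9.3152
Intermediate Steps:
h = 8 (h = 5 + 3 = 8)
v(t) = √(8 + t) (v(t) = √(t + 8) = √(8 + t))
(34677 + 49618)/(v(j(-7)) + (-41 - 83)*73) = (34677 + 49618)/(√(8 + 1/(13 - 7)) + (-41 - 83)*73) = 84295/(√(8 + 1/6) - 124*73) = 84295/(√(8 + ⅙) - 9052) = 84295/(√(49/6) - 9052) = 84295/(7*√6/6 - 9052) = 84295/(-9052 + 7*√6/6)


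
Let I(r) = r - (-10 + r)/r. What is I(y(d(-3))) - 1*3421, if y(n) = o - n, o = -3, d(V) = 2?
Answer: -3429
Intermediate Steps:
y(n) = -3 - n
I(r) = r - (-10 + r)/r
I(y(d(-3))) - 1*3421 = (-1 + (-3 - 1*2) + 10/(-3 - 1*2)) - 1*3421 = (-1 + (-3 - 2) + 10/(-3 - 2)) - 3421 = (-1 - 5 + 10/(-5)) - 3421 = (-1 - 5 + 10*(-1/5)) - 3421 = (-1 - 5 - 2) - 3421 = -8 - 3421 = -3429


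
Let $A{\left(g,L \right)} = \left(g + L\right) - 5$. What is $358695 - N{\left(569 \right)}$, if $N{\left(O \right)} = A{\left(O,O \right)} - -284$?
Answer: $357278$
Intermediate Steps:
$A{\left(g,L \right)} = -5 + L + g$ ($A{\left(g,L \right)} = \left(L + g\right) - 5 = -5 + L + g$)
$N{\left(O \right)} = 279 + 2 O$ ($N{\left(O \right)} = \left(-5 + O + O\right) - -284 = \left(-5 + 2 O\right) + 284 = 279 + 2 O$)
$358695 - N{\left(569 \right)} = 358695 - \left(279 + 2 \cdot 569\right) = 358695 - \left(279 + 1138\right) = 358695 - 1417 = 357278$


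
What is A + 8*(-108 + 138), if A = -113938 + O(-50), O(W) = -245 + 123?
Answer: -113820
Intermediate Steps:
O(W) = -122
A = -114060 (A = -113938 - 122 = -114060)
A + 8*(-108 + 138) = -114060 + 8*(-108 + 138) = -114060 + 8*30 = -114060 + 240 = -113820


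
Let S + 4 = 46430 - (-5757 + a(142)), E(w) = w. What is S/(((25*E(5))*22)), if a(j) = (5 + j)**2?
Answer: 15287/1375 ≈ 11.118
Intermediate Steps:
S = 30574 (S = -4 + (46430 - (-5757 + (5 + 142)**2)) = -4 + (46430 - (-5757 + 147**2)) = -4 + (46430 - (-5757 + 21609)) = -4 + (46430 - 1*15852) = -4 + (46430 - 15852) = -4 + 30578 = 30574)
S/(((25*E(5))*22)) = 30574/(((25*5)*22)) = 30574/((125*22)) = 30574/2750 = 30574*(1/2750) = 15287/1375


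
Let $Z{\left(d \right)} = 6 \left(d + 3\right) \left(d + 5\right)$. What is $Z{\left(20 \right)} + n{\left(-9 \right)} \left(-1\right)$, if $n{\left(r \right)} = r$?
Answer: $3459$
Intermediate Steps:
$Z{\left(d \right)} = \left(5 + d\right) \left(18 + 6 d\right)$ ($Z{\left(d \right)} = 6 \left(3 + d\right) \left(5 + d\right) = \left(18 + 6 d\right) \left(5 + d\right) = \left(5 + d\right) \left(18 + 6 d\right)$)
$Z{\left(20 \right)} + n{\left(-9 \right)} \left(-1\right) = \left(90 + 6 \cdot 20^{2} + 48 \cdot 20\right) - -9 = \left(90 + 6 \cdot 400 + 960\right) + 9 = \left(90 + 2400 + 960\right) + 9 = 3450 + 9 = 3459$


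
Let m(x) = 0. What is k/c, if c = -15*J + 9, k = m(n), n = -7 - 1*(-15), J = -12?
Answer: 0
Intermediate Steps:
n = 8 (n = -7 + 15 = 8)
k = 0
c = 189 (c = -15*(-12) + 9 = 180 + 9 = 189)
k/c = 0/189 = 0*(1/189) = 0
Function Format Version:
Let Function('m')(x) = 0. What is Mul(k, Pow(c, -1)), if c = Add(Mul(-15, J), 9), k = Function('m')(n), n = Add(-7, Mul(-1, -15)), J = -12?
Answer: 0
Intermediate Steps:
n = 8 (n = Add(-7, 15) = 8)
k = 0
c = 189 (c = Add(Mul(-15, -12), 9) = Add(180, 9) = 189)
Mul(k, Pow(c, -1)) = Mul(0, Pow(189, -1)) = Mul(0, Rational(1, 189)) = 0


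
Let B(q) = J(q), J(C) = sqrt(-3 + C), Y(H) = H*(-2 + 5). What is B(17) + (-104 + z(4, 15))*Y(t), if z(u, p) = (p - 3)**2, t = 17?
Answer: 2040 + sqrt(14) ≈ 2043.7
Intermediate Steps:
Y(H) = 3*H (Y(H) = H*3 = 3*H)
z(u, p) = (-3 + p)**2
B(q) = sqrt(-3 + q)
B(17) + (-104 + z(4, 15))*Y(t) = sqrt(-3 + 17) + (-104 + (-3 + 15)**2)*(3*17) = sqrt(14) + (-104 + 12**2)*51 = sqrt(14) + (-104 + 144)*51 = sqrt(14) + 40*51 = sqrt(14) + 2040 = 2040 + sqrt(14)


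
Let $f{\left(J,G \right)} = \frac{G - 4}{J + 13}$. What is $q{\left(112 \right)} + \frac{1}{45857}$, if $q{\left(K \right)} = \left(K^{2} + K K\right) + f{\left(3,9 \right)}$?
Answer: $\frac{18407595957}{733712} \approx 25088.0$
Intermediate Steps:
$f{\left(J,G \right)} = \frac{-4 + G}{13 + J}$
$q{\left(K \right)} = \frac{5}{16} + 2 K^{2}$ ($q{\left(K \right)} = \left(K^{2} + K K\right) + \frac{-4 + 9}{13 + 3} = \left(K^{2} + K^{2}\right) + \frac{1}{16} \cdot 5 = 2 K^{2} + \frac{1}{16} \cdot 5 = 2 K^{2} + \frac{5}{16} = \frac{5}{16} + 2 K^{2}$)
$q{\left(112 \right)} + \frac{1}{45857} = \left(\frac{5}{16} + 2 \cdot 112^{2}\right) + \frac{1}{45857} = \left(\frac{5}{16} + 2 \cdot 12544\right) + \frac{1}{45857} = \left(\frac{5}{16} + 25088\right) + \frac{1}{45857} = \frac{401413}{16} + \frac{1}{45857} = \frac{18407595957}{733712}$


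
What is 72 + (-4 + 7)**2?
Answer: 81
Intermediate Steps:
72 + (-4 + 7)**2 = 72 + 3**2 = 72 + 9 = 81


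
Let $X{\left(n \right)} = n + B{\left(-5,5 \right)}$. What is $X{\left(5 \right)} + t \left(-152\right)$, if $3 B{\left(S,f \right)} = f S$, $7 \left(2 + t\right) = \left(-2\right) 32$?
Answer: $\frac{35498}{21} \approx 1690.4$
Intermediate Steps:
$t = - \frac{78}{7}$ ($t = -2 + \frac{\left(-2\right) 32}{7} = -2 + \frac{1}{7} \left(-64\right) = -2 - \frac{64}{7} = - \frac{78}{7} \approx -11.143$)
$B{\left(S,f \right)} = \frac{S f}{3}$ ($B{\left(S,f \right)} = \frac{f S}{3} = \frac{S f}{3}$)
$X{\left(n \right)} = - \frac{25}{3} + n$ ($X{\left(n \right)} = n + \frac{1}{3} \left(-5\right) 5 = n - \frac{25}{3} = - \frac{25}{3} + n$)
$X{\left(5 \right)} + t \left(-152\right) = \left(- \frac{25}{3} + 5\right) - - \frac{11856}{7} = - \frac{10}{3} + \frac{11856}{7} = \frac{35498}{21}$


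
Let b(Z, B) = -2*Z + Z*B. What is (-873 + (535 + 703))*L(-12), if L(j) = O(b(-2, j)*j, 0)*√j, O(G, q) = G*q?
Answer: 0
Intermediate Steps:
b(Z, B) = -2*Z + B*Z
L(j) = 0 (L(j) = (((-2*(-2 + j))*j)*0)*√j = (((4 - 2*j)*j)*0)*√j = ((j*(4 - 2*j))*0)*√j = 0*√j = 0)
(-873 + (535 + 703))*L(-12) = (-873 + (535 + 703))*0 = (-873 + 1238)*0 = 365*0 = 0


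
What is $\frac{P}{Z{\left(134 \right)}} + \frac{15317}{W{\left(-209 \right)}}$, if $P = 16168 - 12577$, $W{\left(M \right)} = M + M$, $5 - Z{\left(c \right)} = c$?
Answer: $- \frac{1158977}{17974} \approx -64.481$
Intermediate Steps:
$Z{\left(c \right)} = 5 - c$
$W{\left(M \right)} = 2 M$
$P = 3591$ ($P = 16168 - 12577 = 3591$)
$\frac{P}{Z{\left(134 \right)}} + \frac{15317}{W{\left(-209 \right)}} = \frac{3591}{5 - 134} + \frac{15317}{2 \left(-209\right)} = \frac{3591}{5 - 134} + \frac{15317}{-418} = \frac{3591}{-129} + 15317 \left(- \frac{1}{418}\right) = 3591 \left(- \frac{1}{129}\right) - \frac{15317}{418} = - \frac{1197}{43} - \frac{15317}{418} = - \frac{1158977}{17974}$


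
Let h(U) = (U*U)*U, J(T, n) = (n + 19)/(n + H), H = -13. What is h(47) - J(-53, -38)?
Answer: 5294954/51 ≈ 1.0382e+5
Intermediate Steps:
J(T, n) = (19 + n)/(-13 + n) (J(T, n) = (n + 19)/(n - 13) = (19 + n)/(-13 + n))
h(U) = U³ (h(U) = U²*U = U³)
h(47) - J(-53, -38) = 47³ - (19 - 38)/(-13 - 38) = 103823 - (-19)/(-51) = 103823 - (-1)*(-19)/51 = 103823 - 1*19/51 = 103823 - 19/51 = 5294954/51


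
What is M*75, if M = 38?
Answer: 2850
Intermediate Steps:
M*75 = 38*75 = 2850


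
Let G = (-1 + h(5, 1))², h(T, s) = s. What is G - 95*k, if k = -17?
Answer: 1615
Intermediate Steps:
G = 0 (G = (-1 + 1)² = 0² = 0)
G - 95*k = 0 - 95*(-17) = 0 + 1615 = 1615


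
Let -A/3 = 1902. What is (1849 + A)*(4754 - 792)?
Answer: -15281434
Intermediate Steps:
A = -5706 (A = -3*1902 = -5706)
(1849 + A)*(4754 - 792) = (1849 - 5706)*(4754 - 792) = -3857*3962 = -15281434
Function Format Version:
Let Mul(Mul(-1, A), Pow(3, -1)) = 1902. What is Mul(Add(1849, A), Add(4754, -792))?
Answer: -15281434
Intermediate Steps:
A = -5706 (A = Mul(-3, 1902) = -5706)
Mul(Add(1849, A), Add(4754, -792)) = Mul(Add(1849, -5706), Add(4754, -792)) = Mul(-3857, 3962) = -15281434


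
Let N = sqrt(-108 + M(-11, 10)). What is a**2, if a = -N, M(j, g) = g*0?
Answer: -108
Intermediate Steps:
M(j, g) = 0
N = 6*I*sqrt(3) (N = sqrt(-108 + 0) = sqrt(-108) = 6*I*sqrt(3) ≈ 10.392*I)
a = -6*I*sqrt(3) ≈ -10.392*I
a**2 = (-6*I*sqrt(3))**2 = -108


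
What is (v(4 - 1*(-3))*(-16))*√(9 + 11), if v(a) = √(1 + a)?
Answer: -64*√10 ≈ -202.39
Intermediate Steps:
(v(4 - 1*(-3))*(-16))*√(9 + 11) = (√(1 + (4 - 1*(-3)))*(-16))*√(9 + 11) = (√(1 + (4 + 3))*(-16))*√20 = (√(1 + 7)*(-16))*(2*√5) = (√8*(-16))*(2*√5) = ((2*√2)*(-16))*(2*√5) = (-32*√2)*(2*√5) = -64*√10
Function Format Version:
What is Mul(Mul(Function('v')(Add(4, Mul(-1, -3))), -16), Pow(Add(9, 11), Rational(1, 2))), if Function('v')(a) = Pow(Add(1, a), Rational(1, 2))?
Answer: Mul(-64, Pow(10, Rational(1, 2))) ≈ -202.39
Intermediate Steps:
Mul(Mul(Function('v')(Add(4, Mul(-1, -3))), -16), Pow(Add(9, 11), Rational(1, 2))) = Mul(Mul(Pow(Add(1, Add(4, Mul(-1, -3))), Rational(1, 2)), -16), Pow(Add(9, 11), Rational(1, 2))) = Mul(Mul(Pow(Add(1, Add(4, 3)), Rational(1, 2)), -16), Pow(20, Rational(1, 2))) = Mul(Mul(Pow(Add(1, 7), Rational(1, 2)), -16), Mul(2, Pow(5, Rational(1, 2)))) = Mul(Mul(Pow(8, Rational(1, 2)), -16), Mul(2, Pow(5, Rational(1, 2)))) = Mul(Mul(Mul(2, Pow(2, Rational(1, 2))), -16), Mul(2, Pow(5, Rational(1, 2)))) = Mul(Mul(-32, Pow(2, Rational(1, 2))), Mul(2, Pow(5, Rational(1, 2)))) = Mul(-64, Pow(10, Rational(1, 2)))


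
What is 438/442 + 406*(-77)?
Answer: -6908683/221 ≈ -31261.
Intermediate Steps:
438/442 + 406*(-77) = 438*(1/442) - 31262 = 219/221 - 31262 = -6908683/221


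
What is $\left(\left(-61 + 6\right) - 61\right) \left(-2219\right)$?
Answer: $257404$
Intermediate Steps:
$\left(\left(-61 + 6\right) - 61\right) \left(-2219\right) = \left(-55 - 61\right) \left(-2219\right) = \left(-116\right) \left(-2219\right) = 257404$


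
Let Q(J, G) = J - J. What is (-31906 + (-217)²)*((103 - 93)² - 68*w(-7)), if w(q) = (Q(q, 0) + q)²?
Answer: -49071456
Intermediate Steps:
Q(J, G) = 0
w(q) = q² (w(q) = (0 + q)² = q²)
(-31906 + (-217)²)*((103 - 93)² - 68*w(-7)) = (-31906 + (-217)²)*((103 - 93)² - 68*(-7)²) = (-31906 + 47089)*(10² - 68*49) = 15183*(100 - 3332) = 15183*(-3232) = -49071456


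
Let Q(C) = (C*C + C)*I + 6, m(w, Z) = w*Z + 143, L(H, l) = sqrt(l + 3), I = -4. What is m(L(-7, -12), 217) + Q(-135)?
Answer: -72211 + 651*I ≈ -72211.0 + 651.0*I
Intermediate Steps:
L(H, l) = sqrt(3 + l)
m(w, Z) = 143 + Z*w (m(w, Z) = Z*w + 143 = 143 + Z*w)
Q(C) = 6 - 4*C - 4*C**2 (Q(C) = (C*C + C)*(-4) + 6 = (C**2 + C)*(-4) + 6 = (C + C**2)*(-4) + 6 = (-4*C - 4*C**2) + 6 = 6 - 4*C - 4*C**2)
m(L(-7, -12), 217) + Q(-135) = (143 + 217*sqrt(3 - 12)) + (6 - 4*(-135) - 4*(-135)**2) = (143 + 217*sqrt(-9)) + (6 + 540 - 4*18225) = (143 + 217*(3*I)) + (6 + 540 - 72900) = (143 + 651*I) - 72354 = -72211 + 651*I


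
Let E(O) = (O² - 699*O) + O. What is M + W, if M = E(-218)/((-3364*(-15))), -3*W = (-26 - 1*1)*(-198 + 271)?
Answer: 8337977/12615 ≈ 660.96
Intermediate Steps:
E(O) = O² - 698*O
W = 657 (W = -(-26 - 1*1)*(-198 + 271)/3 = -(-26 - 1)*73/3 = -(-9)*73 = -⅓*(-1971) = 657)
M = 49922/12615 (M = (-218*(-698 - 218))/((-3364*(-15))) = -218*(-916)/50460 = 199688*(1/50460) = 49922/12615 ≈ 3.9574)
M + W = 49922/12615 + 657 = 8337977/12615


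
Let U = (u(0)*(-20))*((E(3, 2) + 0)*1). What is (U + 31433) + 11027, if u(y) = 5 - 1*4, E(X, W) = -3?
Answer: 42520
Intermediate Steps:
u(y) = 1 (u(y) = 5 - 4 = 1)
U = 60 (U = (1*(-20))*((-3 + 0)*1) = -(-60) = -20*(-3) = 60)
(U + 31433) + 11027 = (60 + 31433) + 11027 = 31493 + 11027 = 42520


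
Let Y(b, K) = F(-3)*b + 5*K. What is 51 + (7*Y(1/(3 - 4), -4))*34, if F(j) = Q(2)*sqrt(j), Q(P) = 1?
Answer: -4709 - 238*I*sqrt(3) ≈ -4709.0 - 412.23*I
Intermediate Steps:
F(j) = sqrt(j) (F(j) = 1*sqrt(j) = sqrt(j))
Y(b, K) = 5*K + I*b*sqrt(3) (Y(b, K) = sqrt(-3)*b + 5*K = (I*sqrt(3))*b + 5*K = I*b*sqrt(3) + 5*K = 5*K + I*b*sqrt(3))
51 + (7*Y(1/(3 - 4), -4))*34 = 51 + (7*(5*(-4) + I*sqrt(3)/(3 - 4)))*34 = 51 + (7*(-20 + I*sqrt(3)/(-1)))*34 = 51 + (7*(-20 + I*(-1)*sqrt(3)))*34 = 51 + (7*(-20 - I*sqrt(3)))*34 = 51 + (-140 - 7*I*sqrt(3))*34 = 51 + (-4760 - 238*I*sqrt(3)) = -4709 - 238*I*sqrt(3)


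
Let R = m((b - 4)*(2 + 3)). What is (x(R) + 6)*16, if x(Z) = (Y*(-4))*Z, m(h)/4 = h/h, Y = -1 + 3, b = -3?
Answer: -416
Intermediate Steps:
Y = 2
m(h) = 4 (m(h) = 4*(h/h) = 4*1 = 4)
R = 4
x(Z) = -8*Z (x(Z) = (2*(-4))*Z = -8*Z)
(x(R) + 6)*16 = (-8*4 + 6)*16 = (-32 + 6)*16 = -26*16 = -416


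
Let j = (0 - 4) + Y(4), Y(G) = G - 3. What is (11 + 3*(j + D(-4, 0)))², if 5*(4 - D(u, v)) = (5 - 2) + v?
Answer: 3721/25 ≈ 148.84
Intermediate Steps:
Y(G) = -3 + G
j = -3 (j = (0 - 4) + (-3 + 4) = -4 + 1 = -3)
D(u, v) = 17/5 - v/5 (D(u, v) = 4 - ((5 - 2) + v)/5 = 4 - (3 + v)/5 = 4 + (-⅗ - v/5) = 17/5 - v/5)
(11 + 3*(j + D(-4, 0)))² = (11 + 3*(-3 + (17/5 - ⅕*0)))² = (11 + 3*(-3 + (17/5 + 0)))² = (11 + 3*(-3 + 17/5))² = (11 + 3*(⅖))² = (11 + 6/5)² = (61/5)² = 3721/25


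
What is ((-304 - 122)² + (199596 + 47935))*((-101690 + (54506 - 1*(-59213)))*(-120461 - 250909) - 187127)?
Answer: -1916544523430999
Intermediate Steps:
((-304 - 122)² + (199596 + 47935))*((-101690 + (54506 - 1*(-59213)))*(-120461 - 250909) - 187127) = ((-426)² + 247531)*((-101690 + (54506 + 59213))*(-371370) - 187127) = (181476 + 247531)*((-101690 + 113719)*(-371370) - 187127) = 429007*(12029*(-371370) - 187127) = 429007*(-4467209730 - 187127) = 429007*(-4467396857) = -1916544523430999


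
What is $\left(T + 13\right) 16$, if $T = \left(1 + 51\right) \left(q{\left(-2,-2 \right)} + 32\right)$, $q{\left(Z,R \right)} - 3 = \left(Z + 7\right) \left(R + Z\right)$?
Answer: $12688$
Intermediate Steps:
$q{\left(Z,R \right)} = 3 + \left(7 + Z\right) \left(R + Z\right)$ ($q{\left(Z,R \right)} = 3 + \left(Z + 7\right) \left(R + Z\right) = 3 + \left(7 + Z\right) \left(R + Z\right)$)
$T = 780$ ($T = \left(1 + 51\right) \left(\left(3 + \left(-2\right)^{2} + 7 \left(-2\right) + 7 \left(-2\right) - -4\right) + 32\right) = 52 \left(\left(3 + 4 - 14 - 14 + 4\right) + 32\right) = 52 \left(-17 + 32\right) = 52 \cdot 15 = 780$)
$\left(T + 13\right) 16 = \left(780 + 13\right) 16 = 793 \cdot 16 = 12688$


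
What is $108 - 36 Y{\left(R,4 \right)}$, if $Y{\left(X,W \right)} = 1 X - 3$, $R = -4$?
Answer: $360$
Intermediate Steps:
$Y{\left(X,W \right)} = -3 + X$ ($Y{\left(X,W \right)} = X - 3 = -3 + X$)
$108 - 36 Y{\left(R,4 \right)} = 108 - 36 \left(-3 - 4\right) = 108 - 36 \left(-7\right) = 108 - -252 = 108 + 252 = 360$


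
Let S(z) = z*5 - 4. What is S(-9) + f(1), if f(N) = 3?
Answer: -46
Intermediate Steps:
S(z) = -4 + 5*z (S(z) = 5*z - 4 = -4 + 5*z)
S(-9) + f(1) = (-4 + 5*(-9)) + 3 = (-4 - 45) + 3 = -49 + 3 = -46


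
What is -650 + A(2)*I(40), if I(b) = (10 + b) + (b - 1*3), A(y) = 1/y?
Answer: -1213/2 ≈ -606.50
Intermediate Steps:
I(b) = 7 + 2*b (I(b) = (10 + b) + (b - 3) = (10 + b) + (-3 + b) = 7 + 2*b)
-650 + A(2)*I(40) = -650 + (7 + 2*40)/2 = -650 + (7 + 80)/2 = -650 + (½)*87 = -650 + 87/2 = -1213/2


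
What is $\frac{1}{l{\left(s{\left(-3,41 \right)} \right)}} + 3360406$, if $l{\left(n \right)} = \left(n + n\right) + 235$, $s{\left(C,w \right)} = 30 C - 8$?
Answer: $\frac{131055835}{39} \approx 3.3604 \cdot 10^{6}$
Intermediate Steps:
$s{\left(C,w \right)} = -8 + 30 C$
$l{\left(n \right)} = 235 + 2 n$ ($l{\left(n \right)} = 2 n + 235 = 235 + 2 n$)
$\frac{1}{l{\left(s{\left(-3,41 \right)} \right)}} + 3360406 = \frac{1}{235 + 2 \left(-8 + 30 \left(-3\right)\right)} + 3360406 = \frac{1}{235 + 2 \left(-8 - 90\right)} + 3360406 = \frac{1}{235 + 2 \left(-98\right)} + 3360406 = \frac{1}{235 - 196} + 3360406 = \frac{1}{39} + 3360406 = \frac{131055835}{39}$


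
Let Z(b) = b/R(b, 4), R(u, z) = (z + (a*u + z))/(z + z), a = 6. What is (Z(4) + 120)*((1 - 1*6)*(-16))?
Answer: 9680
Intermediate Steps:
R(u, z) = (2*z + 6*u)/(2*z) (R(u, z) = (z + (6*u + z))/(z + z) = (z + (z + 6*u))/((2*z)) = (2*z + 6*u)*(1/(2*z)) = (2*z + 6*u)/(2*z))
Z(b) = b/(1 + 3*b/4) (Z(b) = b/(((4 + 3*b)/4)) = b/(1 + 3*b/4))
(Z(4) + 120)*((1 - 1*6)*(-16)) = (4*4/(4 + 3*4) + 120)*((1 - 1*6)*(-16)) = (4*4/(4 + 12) + 120)*((1 - 6)*(-16)) = (4*4/16 + 120)*(-5*(-16)) = (4*4*(1/16) + 120)*80 = (1 + 120)*80 = 121*80 = 9680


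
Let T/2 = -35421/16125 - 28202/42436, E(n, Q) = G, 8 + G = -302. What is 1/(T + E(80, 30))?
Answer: -57023375/18003560051 ≈ -0.0031673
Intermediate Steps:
G = -310 (G = -8 - 302 = -310)
E(n, Q) = -310
T = -326313801/57023375 (T = 2*(-35421/16125 - 28202/42436) = 2*(-35421*1/16125 - 28202*1/42436) = 2*(-11807/5375 - 14101/21218) = 2*(-326313801/114046750) = -326313801/57023375 ≈ -5.7225)
1/(T + E(80, 30)) = 1/(-326313801/57023375 - 310) = 1/(-18003560051/57023375) = -57023375/18003560051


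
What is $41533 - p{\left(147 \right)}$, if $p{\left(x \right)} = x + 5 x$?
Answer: $40651$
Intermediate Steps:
$p{\left(x \right)} = 6 x$
$41533 - p{\left(147 \right)} = 41533 - 6 \cdot 147 = 41533 - 882 = 40651$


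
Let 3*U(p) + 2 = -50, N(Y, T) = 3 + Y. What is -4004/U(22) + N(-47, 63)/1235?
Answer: 285241/1235 ≈ 230.96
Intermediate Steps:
U(p) = -52/3 (U(p) = -⅔ + (⅓)*(-50) = -⅔ - 50/3 = -52/3)
-4004/U(22) + N(-47, 63)/1235 = -4004/(-52/3) + (3 - 47)/1235 = -4004*(-3/52) - 44*1/1235 = 231 - 44/1235 = 285241/1235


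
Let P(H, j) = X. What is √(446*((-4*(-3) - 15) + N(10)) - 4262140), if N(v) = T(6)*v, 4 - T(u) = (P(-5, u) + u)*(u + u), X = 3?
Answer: I*√4727318 ≈ 2174.2*I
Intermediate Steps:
P(H, j) = 3
T(u) = 4 - 2*u*(3 + u) (T(u) = 4 - (3 + u)*(u + u) = 4 - (3 + u)*2*u = 4 - 2*u*(3 + u))
N(v) = -104*v (N(v) = (4 - 6*6 - 2*6²)*v = (4 - 36 - 2*36)*v = (4 - 36 - 72)*v = -104*v)
√(446*((-4*(-3) - 15) + N(10)) - 4262140) = √(446*((-4*(-3) - 15) - 104*10) - 4262140) = √(446*((12 - 15) - 1040) - 4262140) = √(446*(-3 - 1040) - 4262140) = √(446*(-1043) - 4262140) = √(-465178 - 4262140) = √(-4727318) = I*√4727318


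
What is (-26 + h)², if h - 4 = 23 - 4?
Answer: 9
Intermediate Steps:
h = 23 (h = 4 + (23 - 4) = 4 + 19 = 23)
(-26 + h)² = (-26 + 23)² = (-3)² = 9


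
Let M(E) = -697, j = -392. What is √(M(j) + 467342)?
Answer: √466645 ≈ 683.11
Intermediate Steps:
√(M(j) + 467342) = √(-697 + 467342) = √466645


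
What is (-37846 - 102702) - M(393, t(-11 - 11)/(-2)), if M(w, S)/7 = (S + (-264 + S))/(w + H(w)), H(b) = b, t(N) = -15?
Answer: -36822995/262 ≈ -1.4055e+5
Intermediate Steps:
M(w, S) = 7*(-264 + 2*S)/(2*w) (M(w, S) = 7*((S + (-264 + S))/(w + w)) = 7*((-264 + 2*S)/((2*w))) = 7*((-264 + 2*S)*(1/(2*w))) = 7*((-264 + 2*S)/(2*w)) = 7*(-264 + 2*S)/(2*w))
(-37846 - 102702) - M(393, t(-11 - 11)/(-2)) = (-37846 - 102702) - 7*(-132 - 15/(-2))/393 = -140548 - 7*(-132 - 15*(-½))/393 = -140548 - 7*(-132 + 15/2)/393 = -140548 - 7*(-249)/(393*2) = -140548 - 1*(-581/262) = -140548 + 581/262 = -36822995/262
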